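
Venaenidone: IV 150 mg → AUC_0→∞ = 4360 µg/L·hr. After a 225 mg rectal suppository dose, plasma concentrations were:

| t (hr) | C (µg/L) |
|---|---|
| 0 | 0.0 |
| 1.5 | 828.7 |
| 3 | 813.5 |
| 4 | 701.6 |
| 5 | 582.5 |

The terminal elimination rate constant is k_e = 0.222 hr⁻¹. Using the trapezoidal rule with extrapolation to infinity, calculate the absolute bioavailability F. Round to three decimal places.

Trapezoidal AUC_0→5 (rectal suppository):
  [0→1.5]: (0.0+828.7)/2 × 1.5 = 621.525
  [1.5→3]: (828.7+813.5)/2 × 1.5 = 1231.65
  [3→4]: (813.5+701.6)/2 × 1 = 757.55
  [4→5]: (701.6+582.5)/2 × 1 = 642.05
  Sum = 3252.775 µg/L·hr
Tail: C_last/k_e = 582.5/0.222 = 2623.874
AUC_0→∞ (rectal suppository) = 3252.775 + 2623.874 = 5876.649 µg/L·hr
F = (AUC_ev/D_ev)/(AUC_iv/D_iv) = (5876.649/225)/(4360/150) = 26.11844/29.0667 = 0.8986

F = 0.899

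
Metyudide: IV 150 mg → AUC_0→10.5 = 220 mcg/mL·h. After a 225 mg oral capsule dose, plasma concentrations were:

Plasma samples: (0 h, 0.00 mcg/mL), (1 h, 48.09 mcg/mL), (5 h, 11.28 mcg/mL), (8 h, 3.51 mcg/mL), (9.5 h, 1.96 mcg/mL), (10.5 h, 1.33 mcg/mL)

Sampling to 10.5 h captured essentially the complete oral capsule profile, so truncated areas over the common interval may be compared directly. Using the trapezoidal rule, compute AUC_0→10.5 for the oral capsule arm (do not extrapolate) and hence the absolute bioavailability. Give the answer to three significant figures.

Trapezoidal AUC_0→10.5 (oral capsule):
  [0→1]: (0.00+48.09)/2 × 1 = 24.045
  [1→5]: (48.09+11.28)/2 × 4 = 118.74
  [5→8]: (11.28+3.51)/2 × 3 = 22.185
  [8→9.5]: (3.51+1.96)/2 × 1.5 = 4.1025
  [9.5→10.5]: (1.96+1.33)/2 × 1 = 1.645
  Sum = 170.7175 mcg/mL·h
F = (AUC_ev/D_ev)/(AUC_iv/D_iv) = (170.7175/225)/(220/150) = 0.758744/1.46667 = 0.5173

F = 0.517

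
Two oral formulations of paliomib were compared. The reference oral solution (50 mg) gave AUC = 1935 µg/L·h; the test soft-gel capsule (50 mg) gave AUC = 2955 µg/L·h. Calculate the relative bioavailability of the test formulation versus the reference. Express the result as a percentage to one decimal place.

F_rel = 152.7%

F_rel = (AUC_test/D_test) / (AUC_ref/D_ref)
      = (2955/50) / (1935/50)
      = 59.1 / 38.7 = 1.5271 = 152.71%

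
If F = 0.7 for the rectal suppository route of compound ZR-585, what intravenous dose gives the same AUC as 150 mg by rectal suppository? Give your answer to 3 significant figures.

Systemic exposure from an extravascular dose = F × D_ev, so the equivalent IV dose is F × D_ev.
D_iv = F × D_ev = 0.7 × 150 = 105 mg

D_iv = 105 mg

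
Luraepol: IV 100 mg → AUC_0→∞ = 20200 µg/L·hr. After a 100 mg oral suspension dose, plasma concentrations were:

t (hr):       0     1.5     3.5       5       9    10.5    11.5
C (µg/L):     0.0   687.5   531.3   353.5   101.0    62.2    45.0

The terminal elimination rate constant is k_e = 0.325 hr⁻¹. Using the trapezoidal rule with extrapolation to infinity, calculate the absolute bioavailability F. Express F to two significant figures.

F = 0.18

Trapezoidal AUC_0→11.5 (oral suspension):
  [0→1.5]: (0.0+687.5)/2 × 1.5 = 515.625
  [1.5→3.5]: (687.5+531.3)/2 × 2 = 1218.8
  [3.5→5]: (531.3+353.5)/2 × 1.5 = 663.6
  [5→9]: (353.5+101.0)/2 × 4 = 909.0
  [9→10.5]: (101.0+62.2)/2 × 1.5 = 122.4
  [10.5→11.5]: (62.2+45.0)/2 × 1 = 53.6
  Sum = 3483.025 µg/L·hr
Tail: C_last/k_e = 45.0/0.325 = 138.462
AUC_0→∞ (oral suspension) = 3483.025 + 138.462 = 3621.487 µg/L·hr
F = (AUC_ev/D_ev)/(AUC_iv/D_iv) = (3621.487/100)/(20200/100) = 36.21487/202 = 0.1793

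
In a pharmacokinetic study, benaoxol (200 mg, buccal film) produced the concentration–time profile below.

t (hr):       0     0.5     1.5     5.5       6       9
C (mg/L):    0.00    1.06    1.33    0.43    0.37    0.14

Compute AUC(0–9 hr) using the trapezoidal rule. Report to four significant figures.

AUC = 5.945 mg/L·hr

Trapezoidal AUC_0→9:
  [0→0.5]: (0.00+1.06)/2 × 0.5 = 0.265
  [0.5→1.5]: (1.06+1.33)/2 × 1 = 1.195
  [1.5→5.5]: (1.33+0.43)/2 × 4 = 3.52
  [5.5→6]: (0.43+0.37)/2 × 0.5 = 0.2
  [6→9]: (0.37+0.14)/2 × 3 = 0.765
  Sum = 5.945 mg/L·hr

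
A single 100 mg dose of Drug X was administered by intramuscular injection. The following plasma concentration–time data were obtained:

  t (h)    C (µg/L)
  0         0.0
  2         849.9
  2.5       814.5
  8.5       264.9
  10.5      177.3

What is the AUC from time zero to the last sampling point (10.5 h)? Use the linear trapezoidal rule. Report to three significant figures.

Trapezoidal AUC_0→10.5:
  [0→2]: (0.0+849.9)/2 × 2 = 849.9
  [2→2.5]: (849.9+814.5)/2 × 0.5 = 416.1
  [2.5→8.5]: (814.5+264.9)/2 × 6 = 3238.2
  [8.5→10.5]: (264.9+177.3)/2 × 2 = 442.2
  Sum = 4946.4 µg/L·h

AUC = 4950 µg/L·h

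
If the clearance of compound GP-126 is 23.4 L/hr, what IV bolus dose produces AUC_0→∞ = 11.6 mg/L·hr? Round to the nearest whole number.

Dose = 271 mg

Dose_iv = CL × AUC_0→∞
     = 23.4 × 11.6 = 271.44 mg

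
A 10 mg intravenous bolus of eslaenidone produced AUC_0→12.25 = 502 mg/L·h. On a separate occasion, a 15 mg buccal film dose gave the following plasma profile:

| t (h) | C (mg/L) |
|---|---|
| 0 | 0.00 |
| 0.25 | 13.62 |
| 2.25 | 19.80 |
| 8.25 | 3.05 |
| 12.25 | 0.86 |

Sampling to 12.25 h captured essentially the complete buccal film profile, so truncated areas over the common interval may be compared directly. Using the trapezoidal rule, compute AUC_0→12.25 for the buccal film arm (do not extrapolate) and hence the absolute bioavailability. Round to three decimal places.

Trapezoidal AUC_0→12.25 (buccal film):
  [0→0.25]: (0.00+13.62)/2 × 0.25 = 1.7025
  [0.25→2.25]: (13.62+19.80)/2 × 2 = 33.42
  [2.25→8.25]: (19.80+3.05)/2 × 6 = 68.55
  [8.25→12.25]: (3.05+0.86)/2 × 4 = 7.82
  Sum = 111.4925 mg/L·h
F = (AUC_ev/D_ev)/(AUC_iv/D_iv) = (111.4925/15)/(502/10) = 7.43283/50.2 = 0.1481

F = 0.148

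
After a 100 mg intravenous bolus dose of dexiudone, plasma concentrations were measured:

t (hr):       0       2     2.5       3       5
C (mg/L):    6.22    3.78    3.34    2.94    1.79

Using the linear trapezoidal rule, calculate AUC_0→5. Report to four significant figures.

Trapezoidal AUC_0→5:
  [0→2]: (6.22+3.78)/2 × 2 = 10.0
  [2→2.5]: (3.78+3.34)/2 × 0.5 = 1.78
  [2.5→3]: (3.34+2.94)/2 × 0.5 = 1.57
  [3→5]: (2.94+1.79)/2 × 2 = 4.73
  Sum = 18.08 mg/L·hr

AUC = 18.08 mg/L·hr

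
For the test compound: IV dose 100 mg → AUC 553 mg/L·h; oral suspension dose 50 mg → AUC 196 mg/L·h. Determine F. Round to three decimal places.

F = 0.709

F = (AUC_ev / D_ev) / (AUC_iv / D_iv)
  = (196/50) / (553/100)
  = 3.92 / 5.53 = 0.7089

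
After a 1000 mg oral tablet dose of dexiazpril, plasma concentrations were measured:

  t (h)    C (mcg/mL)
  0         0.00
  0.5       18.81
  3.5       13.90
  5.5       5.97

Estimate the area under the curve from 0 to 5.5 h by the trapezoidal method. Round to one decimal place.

AUC = 73.6 mcg/mL·h

Trapezoidal AUC_0→5.5:
  [0→0.5]: (0.00+18.81)/2 × 0.5 = 4.7025
  [0.5→3.5]: (18.81+13.90)/2 × 3 = 49.065
  [3.5→5.5]: (13.90+5.97)/2 × 2 = 19.87
  Sum = 73.6375 mcg/mL·h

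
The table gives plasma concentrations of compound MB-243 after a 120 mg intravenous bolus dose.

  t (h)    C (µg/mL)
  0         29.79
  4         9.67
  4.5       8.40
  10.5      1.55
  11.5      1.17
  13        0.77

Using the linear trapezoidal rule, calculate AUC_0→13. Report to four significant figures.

AUC = 116.1 µg/mL·h

Trapezoidal AUC_0→13:
  [0→4]: (29.79+9.67)/2 × 4 = 78.92
  [4→4.5]: (9.67+8.40)/2 × 0.5 = 4.5175
  [4.5→10.5]: (8.40+1.55)/2 × 6 = 29.85
  [10.5→11.5]: (1.55+1.17)/2 × 1 = 1.36
  [11.5→13]: (1.17+0.77)/2 × 1.5 = 1.455
  Sum = 116.1025 µg/mL·h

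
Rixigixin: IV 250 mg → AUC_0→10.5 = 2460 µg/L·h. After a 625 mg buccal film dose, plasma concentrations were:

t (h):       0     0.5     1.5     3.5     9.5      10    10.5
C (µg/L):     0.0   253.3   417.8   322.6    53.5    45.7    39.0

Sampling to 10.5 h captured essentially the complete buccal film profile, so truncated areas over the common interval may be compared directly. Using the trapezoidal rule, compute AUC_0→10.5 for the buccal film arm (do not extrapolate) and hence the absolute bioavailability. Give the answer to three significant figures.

F = 0.376

Trapezoidal AUC_0→10.5 (buccal film):
  [0→0.5]: (0.0+253.3)/2 × 0.5 = 63.325
  [0.5→1.5]: (253.3+417.8)/2 × 1 = 335.55
  [1.5→3.5]: (417.8+322.6)/2 × 2 = 740.4
  [3.5→9.5]: (322.6+53.5)/2 × 6 = 1128.3
  [9.5→10]: (53.5+45.7)/2 × 0.5 = 24.8
  [10→10.5]: (45.7+39.0)/2 × 0.5 = 21.175
  Sum = 2313.55 µg/L·h
F = (AUC_ev/D_ev)/(AUC_iv/D_iv) = (2313.55/625)/(2460/250) = 3.70168/9.84 = 0.3762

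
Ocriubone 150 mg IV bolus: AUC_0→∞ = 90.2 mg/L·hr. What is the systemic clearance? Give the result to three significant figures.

CL = 1.66 L/hr

CL = Dose_iv / AUC_0→∞
   = 150 / 90.2 = 1.66297 L/hr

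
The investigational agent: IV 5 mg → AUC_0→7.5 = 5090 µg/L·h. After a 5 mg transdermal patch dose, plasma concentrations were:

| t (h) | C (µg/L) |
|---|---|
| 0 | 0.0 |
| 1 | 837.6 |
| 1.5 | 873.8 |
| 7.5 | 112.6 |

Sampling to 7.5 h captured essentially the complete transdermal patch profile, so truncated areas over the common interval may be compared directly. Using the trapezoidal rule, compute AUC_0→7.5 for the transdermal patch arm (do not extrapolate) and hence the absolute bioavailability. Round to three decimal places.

F = 0.748

Trapezoidal AUC_0→7.5 (transdermal patch):
  [0→1]: (0.0+837.6)/2 × 1 = 418.8
  [1→1.5]: (837.6+873.8)/2 × 0.5 = 427.85
  [1.5→7.5]: (873.8+112.6)/2 × 6 = 2959.2
  Sum = 3805.85 µg/L·h
F = (AUC_ev/D_ev)/(AUC_iv/D_iv) = (3805.85/5)/(5090/5) = 761.17/1018 = 0.7477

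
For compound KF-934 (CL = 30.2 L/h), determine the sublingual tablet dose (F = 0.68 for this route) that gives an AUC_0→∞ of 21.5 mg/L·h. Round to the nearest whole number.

Dose = CL × AUC_0→∞ / F
     = 30.2 × 21.5 / 0.68 = 954.853 mg

Dose = 955 mg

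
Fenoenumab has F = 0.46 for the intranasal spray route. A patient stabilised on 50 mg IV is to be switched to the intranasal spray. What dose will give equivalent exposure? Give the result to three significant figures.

D_intranasal = 109 mg

For equal systemic exposure: F × D_ev = D_iv
D_ev = D_iv / F = 50 / 0.46 = 108.696 mg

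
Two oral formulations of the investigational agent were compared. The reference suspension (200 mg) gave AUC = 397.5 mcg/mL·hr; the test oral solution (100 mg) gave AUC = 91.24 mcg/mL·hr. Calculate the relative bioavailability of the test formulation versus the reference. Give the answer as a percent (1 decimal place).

F_rel = (AUC_test/D_test) / (AUC_ref/D_ref)
      = (91.24/100) / (397.5/200)
      = 0.9124 / 1.9875 = 0.4591 = 45.91%

F_rel = 45.9%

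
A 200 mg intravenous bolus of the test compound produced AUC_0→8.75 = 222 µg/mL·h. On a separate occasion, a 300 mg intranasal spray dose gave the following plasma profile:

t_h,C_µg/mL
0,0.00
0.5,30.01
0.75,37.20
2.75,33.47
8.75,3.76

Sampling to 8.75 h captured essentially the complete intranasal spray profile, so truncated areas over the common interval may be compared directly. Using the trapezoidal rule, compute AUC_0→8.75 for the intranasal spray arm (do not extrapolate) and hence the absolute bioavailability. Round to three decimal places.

F = 0.595

Trapezoidal AUC_0→8.75 (intranasal spray):
  [0→0.5]: (0.00+30.01)/2 × 0.5 = 7.5025
  [0.5→0.75]: (30.01+37.20)/2 × 0.25 = 8.40125
  [0.75→2.75]: (37.20+33.47)/2 × 2 = 70.67
  [2.75→8.75]: (33.47+3.76)/2 × 6 = 111.69
  Sum = 198.26375 µg/mL·h
F = (AUC_ev/D_ev)/(AUC_iv/D_iv) = (198.26375/300)/(222/200) = 0.660879/1.11 = 0.5954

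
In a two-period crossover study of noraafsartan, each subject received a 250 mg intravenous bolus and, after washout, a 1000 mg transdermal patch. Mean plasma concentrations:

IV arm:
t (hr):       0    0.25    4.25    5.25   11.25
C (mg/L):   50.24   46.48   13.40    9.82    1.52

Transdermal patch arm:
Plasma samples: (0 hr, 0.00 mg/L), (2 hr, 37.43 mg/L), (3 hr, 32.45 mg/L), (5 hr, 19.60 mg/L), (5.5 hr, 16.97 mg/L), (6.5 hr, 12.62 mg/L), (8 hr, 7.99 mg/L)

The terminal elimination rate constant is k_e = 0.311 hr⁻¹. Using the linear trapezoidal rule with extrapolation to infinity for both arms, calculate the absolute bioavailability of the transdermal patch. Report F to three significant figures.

F = 0.260

Trapezoidal AUC_0→11.25 (IV):
  [0→0.25]: (50.24+46.48)/2 × 0.25 = 12.09
  [0.25→4.25]: (46.48+13.40)/2 × 4 = 119.76
  [4.25→5.25]: (13.40+9.82)/2 × 1 = 11.61
  [5.25→11.25]: (9.82+1.52)/2 × 6 = 34.02
  Sum = 177.48 mg/L·hr
IV tail: 1.52/0.311 = 4.887; AUC_iv,0→∞ = 177.48 + 4.887 = 182.367 mg/L·hr
Trapezoidal AUC_0→8 (transdermal patch):
  [0→2]: (0.00+37.43)/2 × 2 = 37.43
  [2→3]: (37.43+32.45)/2 × 1 = 34.94
  [3→5]: (32.45+19.60)/2 × 2 = 52.05
  [5→5.5]: (19.60+16.97)/2 × 0.5 = 9.1425
  [5.5→6.5]: (16.97+12.62)/2 × 1 = 14.795
  [6.5→8]: (12.62+7.99)/2 × 1.5 = 15.4575
  Sum = 163.815 mg/L·hr
transdermal patch tail: 7.99/0.311 = 25.691; AUC_ev,0→∞ = 163.815 + 25.691 = 189.506 mg/L·hr
F = (AUC_ev/D_ev)/(AUC_iv/D_iv) = (189.506/1000)/(182.367/250) = 0.189506/0.729468 = 0.2598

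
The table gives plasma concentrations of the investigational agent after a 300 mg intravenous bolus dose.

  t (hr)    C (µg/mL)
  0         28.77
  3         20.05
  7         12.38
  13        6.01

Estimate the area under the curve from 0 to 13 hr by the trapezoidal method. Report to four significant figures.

Trapezoidal AUC_0→13:
  [0→3]: (28.77+20.05)/2 × 3 = 73.23
  [3→7]: (20.05+12.38)/2 × 4 = 64.86
  [7→13]: (12.38+6.01)/2 × 6 = 55.17
  Sum = 193.26 µg/mL·hr

AUC = 193.3 µg/mL·hr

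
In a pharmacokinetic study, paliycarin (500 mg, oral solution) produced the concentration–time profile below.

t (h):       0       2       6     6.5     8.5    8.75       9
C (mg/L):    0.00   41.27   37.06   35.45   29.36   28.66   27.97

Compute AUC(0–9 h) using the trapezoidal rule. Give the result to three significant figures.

AUC = 295 mg/L·h

Trapezoidal AUC_0→9:
  [0→2]: (0.00+41.27)/2 × 2 = 41.27
  [2→6]: (41.27+37.06)/2 × 4 = 156.66
  [6→6.5]: (37.06+35.45)/2 × 0.5 = 18.1275
  [6.5→8.5]: (35.45+29.36)/2 × 2 = 64.81
  [8.5→8.75]: (29.36+28.66)/2 × 0.25 = 7.2525
  [8.75→9]: (28.66+27.97)/2 × 0.25 = 7.07875
  Sum = 295.19875 mg/L·h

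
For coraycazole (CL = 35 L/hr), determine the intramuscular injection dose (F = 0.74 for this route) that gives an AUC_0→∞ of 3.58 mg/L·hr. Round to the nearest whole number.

Dose = CL × AUC_0→∞ / F
     = 35 × 3.58 / 0.74 = 169.324 mg

Dose = 169 mg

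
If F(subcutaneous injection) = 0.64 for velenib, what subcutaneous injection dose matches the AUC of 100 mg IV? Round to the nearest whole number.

D_subcutaneous = 156 mg

For equal systemic exposure: F × D_ev = D_iv
D_ev = D_iv / F = 100 / 0.64 = 156.25 mg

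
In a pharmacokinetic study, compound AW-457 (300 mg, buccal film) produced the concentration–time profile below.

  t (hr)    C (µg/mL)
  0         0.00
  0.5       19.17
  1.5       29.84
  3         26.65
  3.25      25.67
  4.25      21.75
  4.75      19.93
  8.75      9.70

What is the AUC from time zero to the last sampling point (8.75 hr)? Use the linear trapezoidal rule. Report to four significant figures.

Trapezoidal AUC_0→8.75:
  [0→0.5]: (0.00+19.17)/2 × 0.5 = 4.7925
  [0.5→1.5]: (19.17+29.84)/2 × 1 = 24.505
  [1.5→3]: (29.84+26.65)/2 × 1.5 = 42.3675
  [3→3.25]: (26.65+25.67)/2 × 0.25 = 6.54
  [3.25→4.25]: (25.67+21.75)/2 × 1 = 23.71
  [4.25→4.75]: (21.75+19.93)/2 × 0.5 = 10.42
  [4.75→8.75]: (19.93+9.70)/2 × 4 = 59.26
  Sum = 171.595 µg/mL·hr

AUC = 171.6 µg/mL·hr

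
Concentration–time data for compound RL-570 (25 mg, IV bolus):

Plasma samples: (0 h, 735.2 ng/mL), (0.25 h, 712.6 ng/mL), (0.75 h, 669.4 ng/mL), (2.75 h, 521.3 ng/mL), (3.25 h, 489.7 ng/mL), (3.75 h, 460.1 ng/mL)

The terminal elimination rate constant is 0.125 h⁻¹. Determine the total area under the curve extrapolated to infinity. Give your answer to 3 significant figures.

Trapezoidal AUC_0→3.75:
  [0→0.25]: (735.2+712.6)/2 × 0.25 = 180.975
  [0.25→0.75]: (712.6+669.4)/2 × 0.5 = 345.5
  [0.75→2.75]: (669.4+521.3)/2 × 2 = 1190.7
  [2.75→3.25]: (521.3+489.7)/2 × 0.5 = 252.75
  [3.25→3.75]: (489.7+460.1)/2 × 0.5 = 237.45
  Sum = 2207.375 ng/mL·h
Extrapolated tail: C_last / k_e = 460.1 / 0.125 = 3680.800
AUC_0→∞ = 2207.375 + 3680.800 = 5888.175 ng/mL·h

AUC = 5890 ng/mL·h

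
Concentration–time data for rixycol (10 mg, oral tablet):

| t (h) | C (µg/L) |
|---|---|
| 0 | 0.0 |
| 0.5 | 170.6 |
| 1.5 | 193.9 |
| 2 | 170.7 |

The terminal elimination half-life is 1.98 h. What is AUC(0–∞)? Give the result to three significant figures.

AUC = 804 µg/L·h

Trapezoidal AUC_0→2:
  [0→0.5]: (0.0+170.6)/2 × 0.5 = 42.65
  [0.5→1.5]: (170.6+193.9)/2 × 1 = 182.25
  [1.5→2]: (193.9+170.7)/2 × 0.5 = 91.15
  Sum = 316.05 µg/L·h
k_e = ln2 / t½ = 0.693147 / 1.98 = 0.3501 h^-1
Extrapolated tail: C_last / k_e = 170.7 / 0.3501 = 487.575
AUC_0→∞ = 316.05 + 487.575 = 803.625 µg/L·h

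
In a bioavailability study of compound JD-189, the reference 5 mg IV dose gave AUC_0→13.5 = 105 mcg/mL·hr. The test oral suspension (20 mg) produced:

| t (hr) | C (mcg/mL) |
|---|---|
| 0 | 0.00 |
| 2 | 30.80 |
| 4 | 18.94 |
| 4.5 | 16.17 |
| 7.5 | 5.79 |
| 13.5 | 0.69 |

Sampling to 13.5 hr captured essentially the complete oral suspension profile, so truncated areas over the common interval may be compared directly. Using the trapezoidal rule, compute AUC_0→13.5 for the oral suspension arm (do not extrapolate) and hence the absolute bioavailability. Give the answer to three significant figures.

F = 0.337

Trapezoidal AUC_0→13.5 (oral suspension):
  [0→2]: (0.00+30.80)/2 × 2 = 30.8
  [2→4]: (30.80+18.94)/2 × 2 = 49.74
  [4→4.5]: (18.94+16.17)/2 × 0.5 = 8.7775
  [4.5→7.5]: (16.17+5.79)/2 × 3 = 32.94
  [7.5→13.5]: (5.79+0.69)/2 × 6 = 19.44
  Sum = 141.6975 mcg/mL·hr
F = (AUC_ev/D_ev)/(AUC_iv/D_iv) = (141.6975/20)/(105/5) = 7.084875/21 = 0.3374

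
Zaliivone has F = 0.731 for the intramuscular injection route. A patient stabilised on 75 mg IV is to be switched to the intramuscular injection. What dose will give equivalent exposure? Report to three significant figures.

For equal systemic exposure: F × D_ev = D_iv
D_ev = D_iv / F = 75 / 0.731 = 102.599 mg

D_intramuscular = 103 mg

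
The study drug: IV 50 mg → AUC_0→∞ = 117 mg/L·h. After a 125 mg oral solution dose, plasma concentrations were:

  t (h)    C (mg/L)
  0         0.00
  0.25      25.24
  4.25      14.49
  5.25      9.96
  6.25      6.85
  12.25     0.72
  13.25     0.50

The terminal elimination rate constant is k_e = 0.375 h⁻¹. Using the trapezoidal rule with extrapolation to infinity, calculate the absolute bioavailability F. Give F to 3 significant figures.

F = 0.437

Trapezoidal AUC_0→13.25 (oral solution):
  [0→0.25]: (0.00+25.24)/2 × 0.25 = 3.155
  [0.25→4.25]: (25.24+14.49)/2 × 4 = 79.46
  [4.25→5.25]: (14.49+9.96)/2 × 1 = 12.225
  [5.25→6.25]: (9.96+6.85)/2 × 1 = 8.405
  [6.25→12.25]: (6.85+0.72)/2 × 6 = 22.71
  [12.25→13.25]: (0.72+0.50)/2 × 1 = 0.61
  Sum = 126.565 mg/L·h
Tail: C_last/k_e = 0.50/0.375 = 1.333
AUC_0→∞ (oral solution) = 126.565 + 1.333 = 127.898 mg/L·h
F = (AUC_ev/D_ev)/(AUC_iv/D_iv) = (127.898/125)/(117/50) = 1.023184/2.34 = 0.4373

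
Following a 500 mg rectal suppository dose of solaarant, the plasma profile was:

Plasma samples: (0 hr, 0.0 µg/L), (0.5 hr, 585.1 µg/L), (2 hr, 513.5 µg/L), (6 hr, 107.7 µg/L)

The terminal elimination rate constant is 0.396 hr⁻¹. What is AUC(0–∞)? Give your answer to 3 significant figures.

Trapezoidal AUC_0→6:
  [0→0.5]: (0.0+585.1)/2 × 0.5 = 146.275
  [0.5→2]: (585.1+513.5)/2 × 1.5 = 823.95
  [2→6]: (513.5+107.7)/2 × 4 = 1242.4
  Sum = 2212.625 µg/L·hr
Extrapolated tail: C_last / k_e = 107.7 / 0.396 = 271.970
AUC_0→∞ = 2212.625 + 271.970 = 2484.595 µg/L·hr

AUC = 2480 µg/L·hr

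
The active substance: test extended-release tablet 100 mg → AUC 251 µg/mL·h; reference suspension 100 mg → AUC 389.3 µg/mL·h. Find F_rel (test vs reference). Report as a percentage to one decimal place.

F_rel = 64.5%

F_rel = (AUC_test/D_test) / (AUC_ref/D_ref)
      = (251/100) / (389.3/100)
      = 2.51 / 3.893 = 0.6447 = 64.47%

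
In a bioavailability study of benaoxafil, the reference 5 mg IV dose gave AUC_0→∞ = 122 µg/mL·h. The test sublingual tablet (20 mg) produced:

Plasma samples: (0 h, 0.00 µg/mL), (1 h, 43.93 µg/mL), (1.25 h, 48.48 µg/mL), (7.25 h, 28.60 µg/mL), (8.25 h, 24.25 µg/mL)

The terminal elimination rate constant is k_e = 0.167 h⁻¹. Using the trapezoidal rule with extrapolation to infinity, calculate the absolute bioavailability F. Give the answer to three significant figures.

F = 0.894

Trapezoidal AUC_0→8.25 (sublingual tablet):
  [0→1]: (0.00+43.93)/2 × 1 = 21.965
  [1→1.25]: (43.93+48.48)/2 × 0.25 = 11.55125
  [1.25→7.25]: (48.48+28.60)/2 × 6 = 231.24
  [7.25→8.25]: (28.60+24.25)/2 × 1 = 26.425
  Sum = 291.18125 µg/mL·h
Tail: C_last/k_e = 24.25/0.167 = 145.210
AUC_0→∞ (sublingual tablet) = 291.18125 + 145.210 = 436.39125 µg/mL·h
F = (AUC_ev/D_ev)/(AUC_iv/D_iv) = (436.39125/20)/(122/5) = 21.8196/24.4 = 0.8942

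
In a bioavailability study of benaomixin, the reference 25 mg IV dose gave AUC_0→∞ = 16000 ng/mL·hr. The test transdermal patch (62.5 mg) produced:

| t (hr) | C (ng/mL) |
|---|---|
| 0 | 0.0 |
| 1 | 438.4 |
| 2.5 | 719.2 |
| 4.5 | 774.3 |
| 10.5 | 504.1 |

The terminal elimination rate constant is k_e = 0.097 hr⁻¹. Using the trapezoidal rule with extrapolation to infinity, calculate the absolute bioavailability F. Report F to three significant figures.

F = 0.290

Trapezoidal AUC_0→10.5 (transdermal patch):
  [0→1]: (0.0+438.4)/2 × 1 = 219.2
  [1→2.5]: (438.4+719.2)/2 × 1.5 = 868.2
  [2.5→4.5]: (719.2+774.3)/2 × 2 = 1493.5
  [4.5→10.5]: (774.3+504.1)/2 × 6 = 3835.2
  Sum = 6416.1 ng/mL·hr
Tail: C_last/k_e = 504.1/0.097 = 5196.907
AUC_0→∞ (transdermal patch) = 6416.1 + 5196.907 = 11613.007 ng/mL·hr
F = (AUC_ev/D_ev)/(AUC_iv/D_iv) = (11613.007/62.5)/(16000/25) = 185.808/640 = 0.2903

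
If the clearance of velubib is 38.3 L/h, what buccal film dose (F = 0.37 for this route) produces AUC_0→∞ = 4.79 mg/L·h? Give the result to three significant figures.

Dose = CL × AUC_0→∞ / F
     = 38.3 × 4.79 / 0.37 = 495.83 mg

Dose = 496 mg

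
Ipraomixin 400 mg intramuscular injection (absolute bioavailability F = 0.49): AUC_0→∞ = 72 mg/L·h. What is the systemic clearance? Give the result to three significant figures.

CL = F × Dose / AUC_0→∞
   = 0.49 × 400 / 72 = 2.72222 L/h

CL = 2.72 L/h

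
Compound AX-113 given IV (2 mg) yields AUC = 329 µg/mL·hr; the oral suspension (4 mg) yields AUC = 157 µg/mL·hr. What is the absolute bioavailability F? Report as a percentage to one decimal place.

F = 23.9%

F = (AUC_ev / D_ev) / (AUC_iv / D_iv)
  = (157/4) / (329/2)
  = 39.25 / 164.5 = 0.2386
  = 23.86%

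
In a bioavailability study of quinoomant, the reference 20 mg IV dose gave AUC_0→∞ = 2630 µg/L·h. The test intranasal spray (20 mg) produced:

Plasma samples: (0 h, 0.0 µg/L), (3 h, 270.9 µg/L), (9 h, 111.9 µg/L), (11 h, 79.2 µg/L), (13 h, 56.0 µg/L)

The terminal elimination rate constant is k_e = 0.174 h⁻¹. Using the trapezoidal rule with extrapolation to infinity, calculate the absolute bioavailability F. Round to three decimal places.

Trapezoidal AUC_0→13 (intranasal spray):
  [0→3]: (0.0+270.9)/2 × 3 = 406.35
  [3→9]: (270.9+111.9)/2 × 6 = 1148.4
  [9→11]: (111.9+79.2)/2 × 2 = 191.1
  [11→13]: (79.2+56.0)/2 × 2 = 135.2
  Sum = 1881.05 µg/L·h
Tail: C_last/k_e = 56.0/0.174 = 321.839
AUC_0→∞ (intranasal spray) = 1881.05 + 321.839 = 2202.889 µg/L·h
F = (AUC_ev/D_ev)/(AUC_iv/D_iv) = (2202.889/20)/(2630/20) = 110.14445/131.5 = 0.8376

F = 0.838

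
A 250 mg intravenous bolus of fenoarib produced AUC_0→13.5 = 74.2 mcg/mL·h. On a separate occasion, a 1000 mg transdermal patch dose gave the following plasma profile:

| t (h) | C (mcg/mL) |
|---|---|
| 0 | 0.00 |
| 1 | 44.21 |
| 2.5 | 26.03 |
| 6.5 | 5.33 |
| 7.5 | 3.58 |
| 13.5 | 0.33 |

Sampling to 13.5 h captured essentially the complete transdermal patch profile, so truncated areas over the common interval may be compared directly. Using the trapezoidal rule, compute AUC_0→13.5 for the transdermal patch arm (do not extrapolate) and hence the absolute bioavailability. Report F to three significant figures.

Trapezoidal AUC_0→13.5 (transdermal patch):
  [0→1]: (0.00+44.21)/2 × 1 = 22.105
  [1→2.5]: (44.21+26.03)/2 × 1.5 = 52.68
  [2.5→6.5]: (26.03+5.33)/2 × 4 = 62.72
  [6.5→7.5]: (5.33+3.58)/2 × 1 = 4.455
  [7.5→13.5]: (3.58+0.33)/2 × 6 = 11.73
  Sum = 153.69 mcg/mL·h
F = (AUC_ev/D_ev)/(AUC_iv/D_iv) = (153.69/1000)/(74.2/250) = 0.15369/0.2968 = 0.5178

F = 0.518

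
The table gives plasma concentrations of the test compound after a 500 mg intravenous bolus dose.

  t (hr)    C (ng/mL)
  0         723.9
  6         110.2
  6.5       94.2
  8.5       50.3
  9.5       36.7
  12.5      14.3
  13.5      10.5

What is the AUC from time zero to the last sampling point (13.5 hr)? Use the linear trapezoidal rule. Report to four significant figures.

AUC = 2830 ng/mL·hr

Trapezoidal AUC_0→13.5:
  [0→6]: (723.9+110.2)/2 × 6 = 2502.3
  [6→6.5]: (110.2+94.2)/2 × 0.5 = 51.1
  [6.5→8.5]: (94.2+50.3)/2 × 2 = 144.5
  [8.5→9.5]: (50.3+36.7)/2 × 1 = 43.5
  [9.5→12.5]: (36.7+14.3)/2 × 3 = 76.5
  [12.5→13.5]: (14.3+10.5)/2 × 1 = 12.4
  Sum = 2830.3 ng/mL·hr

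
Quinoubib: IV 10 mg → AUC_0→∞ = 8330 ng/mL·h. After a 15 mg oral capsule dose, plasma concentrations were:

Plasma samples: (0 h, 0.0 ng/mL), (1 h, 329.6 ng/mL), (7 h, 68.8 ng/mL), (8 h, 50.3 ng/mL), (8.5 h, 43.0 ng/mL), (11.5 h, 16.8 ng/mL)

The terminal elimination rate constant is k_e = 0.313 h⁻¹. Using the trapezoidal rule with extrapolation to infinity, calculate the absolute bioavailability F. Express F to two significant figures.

Trapezoidal AUC_0→11.5 (oral capsule):
  [0→1]: (0.0+329.6)/2 × 1 = 164.8
  [1→7]: (329.6+68.8)/2 × 6 = 1195.2
  [7→8]: (68.8+50.3)/2 × 1 = 59.55
  [8→8.5]: (50.3+43.0)/2 × 0.5 = 23.325
  [8.5→11.5]: (43.0+16.8)/2 × 3 = 89.7
  Sum = 1532.575 ng/mL·h
Tail: C_last/k_e = 16.8/0.313 = 53.674
AUC_0→∞ (oral capsule) = 1532.575 + 53.674 = 1586.249 ng/mL·h
F = (AUC_ev/D_ev)/(AUC_iv/D_iv) = (1586.249/15)/(8330/10) = 105.75/833 = 0.1270

F = 0.13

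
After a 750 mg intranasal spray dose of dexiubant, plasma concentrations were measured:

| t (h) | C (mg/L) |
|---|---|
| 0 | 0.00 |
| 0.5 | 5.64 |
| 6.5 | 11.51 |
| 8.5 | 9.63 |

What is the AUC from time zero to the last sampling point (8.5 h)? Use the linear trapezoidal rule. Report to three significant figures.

Trapezoidal AUC_0→8.5:
  [0→0.5]: (0.00+5.64)/2 × 0.5 = 1.41
  [0.5→6.5]: (5.64+11.51)/2 × 6 = 51.45
  [6.5→8.5]: (11.51+9.63)/2 × 2 = 21.14
  Sum = 74.0 mg/L·h

AUC = 74.0 mg/L·h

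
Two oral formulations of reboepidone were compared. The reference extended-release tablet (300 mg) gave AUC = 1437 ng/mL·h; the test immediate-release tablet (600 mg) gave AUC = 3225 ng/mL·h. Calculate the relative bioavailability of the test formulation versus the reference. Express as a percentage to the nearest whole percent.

F_rel = (AUC_test/D_test) / (AUC_ref/D_ref)
      = (3225/600) / (1437/300)
      = 5.375 / 4.79 = 1.1221 = 112.21%

F_rel = 112%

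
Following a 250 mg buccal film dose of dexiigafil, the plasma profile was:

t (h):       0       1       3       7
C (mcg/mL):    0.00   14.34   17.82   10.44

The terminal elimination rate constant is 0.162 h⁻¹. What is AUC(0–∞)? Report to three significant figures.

AUC = 160 mcg/mL·h

Trapezoidal AUC_0→7:
  [0→1]: (0.00+14.34)/2 × 1 = 7.17
  [1→3]: (14.34+17.82)/2 × 2 = 32.16
  [3→7]: (17.82+10.44)/2 × 4 = 56.52
  Sum = 95.85 mcg/mL·h
Extrapolated tail: C_last / k_e = 10.44 / 0.162 = 64.444
AUC_0→∞ = 95.85 + 64.444 = 160.294 mcg/mL·h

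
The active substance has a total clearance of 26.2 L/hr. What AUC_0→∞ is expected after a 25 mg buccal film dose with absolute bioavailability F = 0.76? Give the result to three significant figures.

AUC_0→∞ = F × Dose / CL
        = 0.76 × 25 / 26.2 = 0.725191 mg/L·hr

AUC = 0.725 mg/L·hr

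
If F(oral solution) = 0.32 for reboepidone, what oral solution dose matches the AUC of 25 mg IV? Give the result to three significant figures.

For equal systemic exposure: F × D_ev = D_iv
D_ev = D_iv / F = 25 / 0.32 = 78.125 mg

D_oral = 78.1 mg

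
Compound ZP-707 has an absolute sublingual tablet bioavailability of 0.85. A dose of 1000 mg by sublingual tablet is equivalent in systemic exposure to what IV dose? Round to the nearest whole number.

D_iv = 850 mg

Systemic exposure from an extravascular dose = F × D_ev, so the equivalent IV dose is F × D_ev.
D_iv = F × D_ev = 0.85 × 1000 = 850 mg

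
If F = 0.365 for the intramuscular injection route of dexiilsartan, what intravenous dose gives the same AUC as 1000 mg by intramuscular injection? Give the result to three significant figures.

D_iv = 365 mg

Systemic exposure from an extravascular dose = F × D_ev, so the equivalent IV dose is F × D_ev.
D_iv = F × D_ev = 0.365 × 1000 = 365 mg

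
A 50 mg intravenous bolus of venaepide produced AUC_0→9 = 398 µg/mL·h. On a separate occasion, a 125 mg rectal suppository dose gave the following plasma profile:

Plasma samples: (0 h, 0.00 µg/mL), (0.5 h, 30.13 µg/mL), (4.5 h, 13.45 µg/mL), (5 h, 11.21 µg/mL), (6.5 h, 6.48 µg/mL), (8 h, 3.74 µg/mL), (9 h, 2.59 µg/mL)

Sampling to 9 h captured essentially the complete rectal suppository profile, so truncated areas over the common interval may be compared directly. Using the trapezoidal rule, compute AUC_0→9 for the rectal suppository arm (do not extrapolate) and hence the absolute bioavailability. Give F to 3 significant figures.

Trapezoidal AUC_0→9 (rectal suppository):
  [0→0.5]: (0.00+30.13)/2 × 0.5 = 7.5325
  [0.5→4.5]: (30.13+13.45)/2 × 4 = 87.16
  [4.5→5]: (13.45+11.21)/2 × 0.5 = 6.165
  [5→6.5]: (11.21+6.48)/2 × 1.5 = 13.2675
  [6.5→8]: (6.48+3.74)/2 × 1.5 = 7.665
  [8→9]: (3.74+2.59)/2 × 1 = 3.165
  Sum = 124.955 µg/mL·h
F = (AUC_ev/D_ev)/(AUC_iv/D_iv) = (124.955/125)/(398/50) = 0.99964/7.96 = 0.1256

F = 0.126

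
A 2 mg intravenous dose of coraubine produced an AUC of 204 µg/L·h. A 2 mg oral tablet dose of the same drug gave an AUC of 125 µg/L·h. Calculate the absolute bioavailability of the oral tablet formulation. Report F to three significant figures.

F = 0.613

F = (AUC_ev / D_ev) / (AUC_iv / D_iv)
  = (125/2) / (204/2)
  = 62.5 / 102 = 0.6127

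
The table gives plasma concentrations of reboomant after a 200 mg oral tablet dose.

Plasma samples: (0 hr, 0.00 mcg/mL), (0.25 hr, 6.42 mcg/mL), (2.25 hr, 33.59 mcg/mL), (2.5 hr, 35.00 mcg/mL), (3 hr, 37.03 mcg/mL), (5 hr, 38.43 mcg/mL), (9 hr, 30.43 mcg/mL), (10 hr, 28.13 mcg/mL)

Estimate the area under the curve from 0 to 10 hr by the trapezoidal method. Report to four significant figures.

AUC = 309.9 mcg/mL·hr

Trapezoidal AUC_0→10:
  [0→0.25]: (0.00+6.42)/2 × 0.25 = 0.8025
  [0.25→2.25]: (6.42+33.59)/2 × 2 = 40.01
  [2.25→2.5]: (33.59+35.00)/2 × 0.25 = 8.57375
  [2.5→3]: (35.00+37.03)/2 × 0.5 = 18.0075
  [3→5]: (37.03+38.43)/2 × 2 = 75.46
  [5→9]: (38.43+30.43)/2 × 4 = 137.72
  [9→10]: (30.43+28.13)/2 × 1 = 29.28
  Sum = 309.85375 mcg/mL·hr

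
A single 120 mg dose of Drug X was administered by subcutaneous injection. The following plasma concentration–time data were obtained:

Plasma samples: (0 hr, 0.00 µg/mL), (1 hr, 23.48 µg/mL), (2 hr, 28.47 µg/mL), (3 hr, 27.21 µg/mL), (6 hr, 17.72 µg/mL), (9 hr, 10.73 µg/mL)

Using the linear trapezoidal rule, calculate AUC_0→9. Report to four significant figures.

Trapezoidal AUC_0→9:
  [0→1]: (0.00+23.48)/2 × 1 = 11.74
  [1→2]: (23.48+28.47)/2 × 1 = 25.975
  [2→3]: (28.47+27.21)/2 × 1 = 27.84
  [3→6]: (27.21+17.72)/2 × 3 = 67.395
  [6→9]: (17.72+10.73)/2 × 3 = 42.675
  Sum = 175.625 µg/mL·hr

AUC = 175.6 µg/mL·hr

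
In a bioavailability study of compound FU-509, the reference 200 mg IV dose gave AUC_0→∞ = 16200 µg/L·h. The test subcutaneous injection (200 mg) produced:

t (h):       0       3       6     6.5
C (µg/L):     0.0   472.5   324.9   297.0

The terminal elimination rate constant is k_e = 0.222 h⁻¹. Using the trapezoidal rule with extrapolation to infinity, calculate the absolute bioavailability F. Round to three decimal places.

F = 0.210

Trapezoidal AUC_0→6.5 (subcutaneous injection):
  [0→3]: (0.0+472.5)/2 × 3 = 708.75
  [3→6]: (472.5+324.9)/2 × 3 = 1196.1
  [6→6.5]: (324.9+297.0)/2 × 0.5 = 155.475
  Sum = 2060.325 µg/L·h
Tail: C_last/k_e = 297.0/0.222 = 1337.838
AUC_0→∞ (subcutaneous injection) = 2060.325 + 1337.838 = 3398.163 µg/L·h
F = (AUC_ev/D_ev)/(AUC_iv/D_iv) = (3398.163/200)/(16200/200) = 16.990815/81 = 0.2098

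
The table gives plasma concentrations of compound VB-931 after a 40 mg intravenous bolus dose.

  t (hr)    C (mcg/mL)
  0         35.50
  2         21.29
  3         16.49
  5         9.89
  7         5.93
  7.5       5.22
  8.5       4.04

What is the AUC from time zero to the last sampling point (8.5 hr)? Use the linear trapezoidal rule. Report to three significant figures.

Trapezoidal AUC_0→8.5:
  [0→2]: (35.50+21.29)/2 × 2 = 56.79
  [2→3]: (21.29+16.49)/2 × 1 = 18.89
  [3→5]: (16.49+9.89)/2 × 2 = 26.38
  [5→7]: (9.89+5.93)/2 × 2 = 15.82
  [7→7.5]: (5.93+5.22)/2 × 0.5 = 2.7875
  [7.5→8.5]: (5.22+4.04)/2 × 1 = 4.63
  Sum = 125.2975 mcg/mL·hr

AUC = 125 mcg/mL·hr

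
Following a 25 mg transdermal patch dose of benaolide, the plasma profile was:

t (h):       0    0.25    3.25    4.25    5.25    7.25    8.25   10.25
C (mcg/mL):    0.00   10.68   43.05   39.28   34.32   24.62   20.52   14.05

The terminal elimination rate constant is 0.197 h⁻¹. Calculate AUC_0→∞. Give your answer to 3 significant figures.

AUC = 347 mcg/mL·h

Trapezoidal AUC_0→10.25:
  [0→0.25]: (0.00+10.68)/2 × 0.25 = 1.335
  [0.25→3.25]: (10.68+43.05)/2 × 3 = 80.595
  [3.25→4.25]: (43.05+39.28)/2 × 1 = 41.165
  [4.25→5.25]: (39.28+34.32)/2 × 1 = 36.8
  [5.25→7.25]: (34.32+24.62)/2 × 2 = 58.94
  [7.25→8.25]: (24.62+20.52)/2 × 1 = 22.57
  [8.25→10.25]: (20.52+14.05)/2 × 2 = 34.57
  Sum = 275.975 mcg/mL·h
Extrapolated tail: C_last / k_e = 14.05 / 0.197 = 71.320
AUC_0→∞ = 275.975 + 71.320 = 347.295 mcg/mL·h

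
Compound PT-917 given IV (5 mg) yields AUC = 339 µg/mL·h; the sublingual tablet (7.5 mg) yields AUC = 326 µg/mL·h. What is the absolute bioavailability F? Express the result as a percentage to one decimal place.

F = 64.1%

F = (AUC_ev / D_ev) / (AUC_iv / D_iv)
  = (326/7.5) / (339/5)
  = 43.4667 / 67.8 = 0.6411
  = 64.11%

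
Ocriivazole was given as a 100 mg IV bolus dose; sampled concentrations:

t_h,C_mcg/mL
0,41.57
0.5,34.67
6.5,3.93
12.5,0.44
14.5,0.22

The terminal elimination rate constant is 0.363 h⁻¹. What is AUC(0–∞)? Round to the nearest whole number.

AUC = 149 mcg/mL·h

Trapezoidal AUC_0→14.5:
  [0→0.5]: (41.57+34.67)/2 × 0.5 = 19.06
  [0.5→6.5]: (34.67+3.93)/2 × 6 = 115.8
  [6.5→12.5]: (3.93+0.44)/2 × 6 = 13.11
  [12.5→14.5]: (0.44+0.22)/2 × 2 = 0.66
  Sum = 148.63 mcg/mL·h
Extrapolated tail: C_last / k_e = 0.22 / 0.363 = 0.606
AUC_0→∞ = 148.63 + 0.606 = 149.236 mcg/mL·h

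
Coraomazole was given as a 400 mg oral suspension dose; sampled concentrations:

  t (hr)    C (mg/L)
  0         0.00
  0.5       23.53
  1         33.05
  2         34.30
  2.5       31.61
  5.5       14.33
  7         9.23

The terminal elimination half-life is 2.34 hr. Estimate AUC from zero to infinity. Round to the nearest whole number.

AUC = 188 mg/L·hr

Trapezoidal AUC_0→7:
  [0→0.5]: (0.00+23.53)/2 × 0.5 = 5.8825
  [0.5→1]: (23.53+33.05)/2 × 0.5 = 14.145
  [1→2]: (33.05+34.30)/2 × 1 = 33.675
  [2→2.5]: (34.30+31.61)/2 × 0.5 = 16.4775
  [2.5→5.5]: (31.61+14.33)/2 × 3 = 68.91
  [5.5→7]: (14.33+9.23)/2 × 1.5 = 17.67
  Sum = 156.76 mg/L·hr
k_e = ln2 / t½ = 0.693147 / 2.34 = 0.2962 hr^-1
Extrapolated tail: C_last / k_e = 9.23 / 0.2962 = 31.161
AUC_0→∞ = 156.76 + 31.161 = 187.921 mg/L·hr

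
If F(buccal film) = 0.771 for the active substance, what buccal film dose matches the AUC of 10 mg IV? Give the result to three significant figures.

For equal systemic exposure: F × D_ev = D_iv
D_ev = D_iv / F = 10 / 0.771 = 12.9702 mg

D_buccal = 13.0 mg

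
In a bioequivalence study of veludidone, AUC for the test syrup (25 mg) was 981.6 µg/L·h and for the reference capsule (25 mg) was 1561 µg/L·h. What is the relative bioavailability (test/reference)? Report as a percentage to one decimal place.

F_rel = 62.9%

F_rel = (AUC_test/D_test) / (AUC_ref/D_ref)
      = (981.6/25) / (1561/25)
      = 39.264 / 62.44 = 0.6288 = 62.88%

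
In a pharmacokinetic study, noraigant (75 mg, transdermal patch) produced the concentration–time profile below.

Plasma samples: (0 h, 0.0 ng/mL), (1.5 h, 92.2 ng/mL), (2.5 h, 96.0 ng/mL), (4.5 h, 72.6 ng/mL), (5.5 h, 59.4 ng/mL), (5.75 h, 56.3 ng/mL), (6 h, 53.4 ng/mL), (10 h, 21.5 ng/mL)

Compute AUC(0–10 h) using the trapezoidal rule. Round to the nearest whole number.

Trapezoidal AUC_0→10:
  [0→1.5]: (0.0+92.2)/2 × 1.5 = 69.15
  [1.5→2.5]: (92.2+96.0)/2 × 1 = 94.1
  [2.5→4.5]: (96.0+72.6)/2 × 2 = 168.6
  [4.5→5.5]: (72.6+59.4)/2 × 1 = 66.0
  [5.5→5.75]: (59.4+56.3)/2 × 0.25 = 14.4625
  [5.75→6]: (56.3+53.4)/2 × 0.25 = 13.7125
  [6→10]: (53.4+21.5)/2 × 4 = 149.8
  Sum = 575.825 ng/mL·h

AUC = 576 ng/mL·h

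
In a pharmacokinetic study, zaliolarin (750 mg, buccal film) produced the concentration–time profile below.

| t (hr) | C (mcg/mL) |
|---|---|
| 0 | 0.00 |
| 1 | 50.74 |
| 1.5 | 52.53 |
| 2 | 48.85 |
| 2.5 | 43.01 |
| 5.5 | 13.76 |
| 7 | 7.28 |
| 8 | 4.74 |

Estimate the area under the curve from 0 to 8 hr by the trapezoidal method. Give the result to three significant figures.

Trapezoidal AUC_0→8:
  [0→1]: (0.00+50.74)/2 × 1 = 25.37
  [1→1.5]: (50.74+52.53)/2 × 0.5 = 25.8175
  [1.5→2]: (52.53+48.85)/2 × 0.5 = 25.345
  [2→2.5]: (48.85+43.01)/2 × 0.5 = 22.965
  [2.5→5.5]: (43.01+13.76)/2 × 3 = 85.155
  [5.5→7]: (13.76+7.28)/2 × 1.5 = 15.78
  [7→8]: (7.28+4.74)/2 × 1 = 6.01
  Sum = 206.4425 mcg/mL·hr

AUC = 206 mcg/mL·hr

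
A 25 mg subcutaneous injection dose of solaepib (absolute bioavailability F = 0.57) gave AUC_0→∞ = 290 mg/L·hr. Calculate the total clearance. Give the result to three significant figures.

CL = F × Dose / AUC_0→∞
   = 0.57 × 25 / 290 = 0.0491379 L/hr

CL = 0.0491 L/hr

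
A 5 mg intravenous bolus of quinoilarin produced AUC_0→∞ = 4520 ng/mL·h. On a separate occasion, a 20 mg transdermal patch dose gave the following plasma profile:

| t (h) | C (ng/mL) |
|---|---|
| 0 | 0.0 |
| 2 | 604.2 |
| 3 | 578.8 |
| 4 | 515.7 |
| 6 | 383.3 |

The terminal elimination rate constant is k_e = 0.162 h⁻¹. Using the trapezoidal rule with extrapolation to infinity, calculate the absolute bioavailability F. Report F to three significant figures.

F = 0.277

Trapezoidal AUC_0→6 (transdermal patch):
  [0→2]: (0.0+604.2)/2 × 2 = 604.2
  [2→3]: (604.2+578.8)/2 × 1 = 591.5
  [3→4]: (578.8+515.7)/2 × 1 = 547.25
  [4→6]: (515.7+383.3)/2 × 2 = 899.0
  Sum = 2641.95 ng/mL·h
Tail: C_last/k_e = 383.3/0.162 = 2366.049
AUC_0→∞ (transdermal patch) = 2641.95 + 2366.049 = 5007.999 ng/mL·h
F = (AUC_ev/D_ev)/(AUC_iv/D_iv) = (5007.999/20)/(4520/5) = 250.39995/904 = 0.2770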